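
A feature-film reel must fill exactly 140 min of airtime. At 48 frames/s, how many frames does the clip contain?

140 min = 8400 s.
Frames = 8400 × 48 = 403200.

403200 frames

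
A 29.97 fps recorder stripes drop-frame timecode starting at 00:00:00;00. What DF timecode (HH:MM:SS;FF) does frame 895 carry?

Each 10-minute DF block holds 10 × 60 × 30 − 9 × 2 = 17982 frames. 895 ÷ 17982 → 0 full blocks, remainder 895.
Within the partial block the first minute is 1800 frames and each further minute 1798, so 0 further minute boundaries passed. Total skipped labels = 18 × 0 + 2 × 0 = 0.
Non-drop label index = 895 + 0 = 895; at 30 labels/s that is 00:00:29:25, i.e. DF 00:00:29;25.

00:00:29;25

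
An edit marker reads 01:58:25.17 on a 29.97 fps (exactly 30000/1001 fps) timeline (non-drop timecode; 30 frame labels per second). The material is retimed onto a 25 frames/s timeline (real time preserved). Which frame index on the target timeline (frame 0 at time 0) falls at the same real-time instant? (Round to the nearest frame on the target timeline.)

Source frame index: (1×3600 + 58×60 + 25) × 30 + 17 = 213167.
Real time: 213167 / (30000/1001) = 213380167/30000 s.
Target frame: (213380167/30000) × (25) = 213380167/1200 ≈ 177816.806 → 177817.

frame 177817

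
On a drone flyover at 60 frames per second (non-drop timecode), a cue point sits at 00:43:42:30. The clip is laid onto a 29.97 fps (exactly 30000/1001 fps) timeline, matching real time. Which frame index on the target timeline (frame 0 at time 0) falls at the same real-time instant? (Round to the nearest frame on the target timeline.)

Source frame index: (0×3600 + 43×60 + 42) × 60 + 30 = 157350.
Real time: 157350 / (60) = 5245/2 s.
Target frame: (5245/2) × (30000/1001) = 78675000/1001 ≈ 78596.404 → 78596.

frame 78596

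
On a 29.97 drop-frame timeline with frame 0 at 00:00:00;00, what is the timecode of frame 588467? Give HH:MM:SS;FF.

Ten DF minutes hold 17982 frames, so frame 588467 lies in block 32 (frames 575424–593405) with 13043 frames into that block.
The block's first minute is 1800 frames and the rest 1798 each; 13043 frames reaches minute 7, so 32 × 18 + 7 × 2 = 590 labels have been skipped so far.
Adding those back, label number 588467 + 590 = 589057 at 30 labels/s is 19635 s + 7 f = 5 h 27 min 15 s frame 7, i.e. 05:27:15;07.

05:27:15;07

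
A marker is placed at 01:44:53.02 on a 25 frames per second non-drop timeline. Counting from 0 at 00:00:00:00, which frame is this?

157327

Total seconds to the label: (1 × 3600 + 44 × 60 + 53) = 6293.
Frame index = 6293 × 25 + 2 = 157327.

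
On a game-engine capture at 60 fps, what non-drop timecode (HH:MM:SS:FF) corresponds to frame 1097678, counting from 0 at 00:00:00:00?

05:04:54:38

1097678 ÷ 60 = 18294 full seconds, remainder 38 frames.
18294 s = 5 h 4 min 54 s.
Timecode: 05:04:54:38.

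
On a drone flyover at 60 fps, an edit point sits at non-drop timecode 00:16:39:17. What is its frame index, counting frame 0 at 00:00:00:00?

Total seconds to the label: (0 × 3600 + 16 × 60 + 39) = 999.
Frame index = 999 × 60 + 17 = 59957.

59957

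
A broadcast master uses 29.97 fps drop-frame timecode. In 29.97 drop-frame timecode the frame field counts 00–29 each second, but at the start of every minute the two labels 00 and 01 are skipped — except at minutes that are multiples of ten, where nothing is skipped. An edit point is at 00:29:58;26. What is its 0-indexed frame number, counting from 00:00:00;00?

53912

As if non-drop at 30 labels/s: (0 × 3600 + 29 × 60 + 58) × 30 + 26 = 53966.
Minute boundaries passed: 29; those not divisible by 10: 29 − 2 = 27; dropped labels = 2 × 27 = 54.
Actual frame index = 53966 − 54 = 53912.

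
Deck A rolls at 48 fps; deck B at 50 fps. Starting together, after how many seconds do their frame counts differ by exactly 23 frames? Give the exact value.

The gap grows by |50 − 48| = 2 frames per second.
Time for a 23-frame gap: 23 ÷ (2) = 11.5 s.

11.5 seconds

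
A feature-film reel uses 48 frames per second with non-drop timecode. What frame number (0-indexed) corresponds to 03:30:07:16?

Total seconds to the label: (3 × 3600 + 30 × 60 + 7) = 12607.
Frame index = 12607 × 48 + 16 = 605152.

605152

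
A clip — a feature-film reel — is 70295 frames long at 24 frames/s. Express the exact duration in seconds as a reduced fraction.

Running time = 70295 ÷ (24) = 70295 × 1/24 = 70295/24 s.

70295/24 seconds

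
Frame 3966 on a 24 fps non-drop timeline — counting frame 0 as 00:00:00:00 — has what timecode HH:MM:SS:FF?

00:02:45:06

3966 ÷ 24 = 165 full seconds, remainder 6 frames.
165 s = 0 h 2 min 45 s.
Timecode: 00:02:45:06.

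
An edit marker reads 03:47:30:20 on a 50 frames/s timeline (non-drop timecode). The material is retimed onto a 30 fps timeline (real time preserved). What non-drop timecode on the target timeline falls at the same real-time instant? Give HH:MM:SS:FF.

Source frame index: (3×3600 + 47×60 + 30) × 50 + 20 = 682520.
Real time: 682520 / (50) = 68252/5 s.
Target frame: (68252/5) × (30) = 409512.
At 30 labels/s: frame 409512 → 03:47:30:12.

03:47:30:12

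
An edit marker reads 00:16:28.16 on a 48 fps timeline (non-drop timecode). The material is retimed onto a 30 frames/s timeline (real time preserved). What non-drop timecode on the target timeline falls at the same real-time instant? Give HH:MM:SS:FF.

00:16:28:10

Source frame index: (0×3600 + 16×60 + 28) × 48 + 16 = 47440.
Real time: 47440 / (48) = 2965/3 s.
Target frame: (2965/3) × (30) = 29650.
At 30 labels/s: frame 29650 → 00:16:28:10.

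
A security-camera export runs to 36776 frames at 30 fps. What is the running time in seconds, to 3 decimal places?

1225.867 seconds

Running time = 36776 × 1/30 = 18388/15 s ≈ 1225.867 s.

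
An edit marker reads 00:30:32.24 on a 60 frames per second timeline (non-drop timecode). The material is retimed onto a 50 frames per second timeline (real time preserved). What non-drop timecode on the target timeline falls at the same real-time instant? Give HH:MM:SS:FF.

Source frame index: (0×3600 + 30×60 + 32) × 60 + 24 = 109944.
Real time: 109944 / (60) = 9162/5 s.
Target frame: (9162/5) × (50) = 91620.
At 50 labels/s: frame 91620 → 00:30:32:20.

00:30:32:20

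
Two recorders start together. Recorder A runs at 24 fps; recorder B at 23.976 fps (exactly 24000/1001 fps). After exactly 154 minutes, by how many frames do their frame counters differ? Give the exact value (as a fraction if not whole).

154 min = 9240 s.
A emits 24 × 9240 = 221760 frames; B emits 24000/1001 × 9240 = 2880000/13.
Difference = 2880/13 frames (≈ 221.5385); B is behind A.

2880/13 frames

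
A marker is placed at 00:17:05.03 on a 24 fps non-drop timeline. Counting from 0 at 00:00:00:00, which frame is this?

24603

Total seconds to the label: (0 × 3600 + 17 × 60 + 5) = 1025.
Frame index = 1025 × 24 + 3 = 24603.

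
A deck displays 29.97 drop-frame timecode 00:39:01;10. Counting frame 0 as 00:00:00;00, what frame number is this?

Complete 10-minute blocks: 3, each 17982 frames → 53946.
Remaining 9 whole minutes in the current block: 1800 + 8 × 1798 = 16184 frames.
Within the current minute: 1 × 30 + 10 − 2 = 38 (labels ;00/;01 skipped at this minute). Total = 53946 + 16184 + 38 = 70168.

70168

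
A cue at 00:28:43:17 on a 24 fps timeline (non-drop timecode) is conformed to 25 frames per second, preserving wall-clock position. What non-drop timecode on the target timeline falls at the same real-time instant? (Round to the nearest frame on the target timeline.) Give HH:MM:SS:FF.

00:28:43:18

Source frame index: (0×3600 + 28×60 + 43) × 24 + 17 = 41369.
Real time: 41369 / (24) = 41369/24 s.
Target frame: (41369/24) × (25) = 1034225/24 ≈ 43092.708 → 43093.
At 25 labels/s: frame 43093 → 00:28:43:18.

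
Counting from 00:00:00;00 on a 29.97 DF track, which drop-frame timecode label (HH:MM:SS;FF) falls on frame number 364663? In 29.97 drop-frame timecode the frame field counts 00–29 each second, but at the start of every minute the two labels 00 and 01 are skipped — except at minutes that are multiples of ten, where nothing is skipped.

Ten DF minutes hold 17982 frames, so frame 364663 lies in block 20 (frames 359640–377621) with 5023 frames into that block.
The block's first minute is 1800 frames and the rest 1798 each; 5023 frames reaches minute 2, so 20 × 18 + 2 × 2 = 364 labels have been skipped so far.
Adding those back, label number 364663 + 364 = 365027 at 30 labels/s is 12167 s + 17 f = 3 h 22 min 47 s frame 17, i.e. 03:22:47;17.

03:22:47;17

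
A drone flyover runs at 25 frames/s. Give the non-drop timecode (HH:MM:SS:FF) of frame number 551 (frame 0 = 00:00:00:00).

551 ÷ 25 = 22 full seconds, remainder 1 frame.
22 s = 0 h 0 min 22 s.
Timecode: 00:00:22:01.

00:00:22:01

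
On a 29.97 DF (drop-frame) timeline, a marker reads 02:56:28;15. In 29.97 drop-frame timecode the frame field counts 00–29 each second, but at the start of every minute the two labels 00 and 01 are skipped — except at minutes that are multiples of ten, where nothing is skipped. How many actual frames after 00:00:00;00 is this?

As if non-drop at 30 labels/s: (2 × 3600 + 56 × 60 + 28) × 30 + 15 = 317655.
Minute boundaries passed: 176; those not divisible by 10: 176 − 17 = 159; dropped labels = 2 × 159 = 318.
Actual frame index = 317655 − 318 = 317337.

317337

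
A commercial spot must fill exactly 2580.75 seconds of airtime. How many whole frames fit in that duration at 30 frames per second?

Frames = 2580.75 × 30 = 154845/2 ≈ 77422.5000.
Complete frames: 77422.

77422 frames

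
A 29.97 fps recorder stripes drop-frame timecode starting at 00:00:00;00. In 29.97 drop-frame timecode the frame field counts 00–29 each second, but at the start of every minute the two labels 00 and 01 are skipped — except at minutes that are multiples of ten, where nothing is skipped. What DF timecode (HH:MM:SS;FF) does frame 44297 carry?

00:24:38;01

Each 10-minute DF block holds 10 × 60 × 30 − 9 × 2 = 17982 frames. 44297 ÷ 17982 → 2 full blocks, remainder 8333.
Within the partial block the first minute is 1800 frames and each further minute 1798, so 4 further minute boundaries passed. Total skipped labels = 18 × 2 + 2 × 4 = 44.
Non-drop label index = 44297 + 44 = 44341; at 30 labels/s that is 00:24:38:01, i.e. DF 00:24:38;01.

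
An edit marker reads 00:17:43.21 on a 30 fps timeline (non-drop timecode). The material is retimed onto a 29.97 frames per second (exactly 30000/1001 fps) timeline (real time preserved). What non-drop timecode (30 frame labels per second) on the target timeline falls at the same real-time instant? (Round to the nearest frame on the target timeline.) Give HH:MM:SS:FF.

Source frame index: (0×3600 + 17×60 + 43) × 30 + 21 = 31911.
Real time: 31911 / (30) = 10637/10 s.
Target frame: (10637/10) × (30000/1001) = 2901000/91 ≈ 31879.121 → 31879.
At 30 labels/s: frame 31879 → 00:17:42:19.

00:17:42:19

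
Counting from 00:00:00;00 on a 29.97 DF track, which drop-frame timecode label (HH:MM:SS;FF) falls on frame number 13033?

Ten DF minutes hold 17982 frames, so frame 13033 lies in block 0 (frames 0–17981) with 13033 frames into that block.
The block's first minute is 1800 frames and the rest 1798 each; 13033 frames reaches minute 7, so 0 × 18 + 7 × 2 = 14 labels have been skipped so far.
Adding those back, label number 13033 + 14 = 13047 at 30 labels/s is 434 s + 27 f = 0 h 7 min 14 s frame 27, i.e. 00:07:14;27.

00:07:14;27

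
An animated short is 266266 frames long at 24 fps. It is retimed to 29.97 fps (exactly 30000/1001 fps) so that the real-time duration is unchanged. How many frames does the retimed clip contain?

332500 frames

Target frames = source frames × (target rate / source rate) = 266266 × (30000/1001)/(24) = 266266 × 1250/1001 = 332500.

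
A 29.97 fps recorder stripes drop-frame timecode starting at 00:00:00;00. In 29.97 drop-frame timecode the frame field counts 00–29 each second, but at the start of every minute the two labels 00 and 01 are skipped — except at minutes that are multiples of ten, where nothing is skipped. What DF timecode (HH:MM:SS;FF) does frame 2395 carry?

00:01:19;27

Ten DF minutes hold 17982 frames, so frame 2395 lies in block 0 (frames 0–17981) with 2395 frames into that block.
The block's first minute is 1800 frames and the rest 1798 each; 2395 frames reaches minute 1, so 0 × 18 + 1 × 2 = 2 labels have been skipped so far.
Adding those back, label number 2395 + 2 = 2397 at 30 labels/s is 79 s + 27 f = 0 h 1 min 19 s frame 27, i.e. 00:01:19;27.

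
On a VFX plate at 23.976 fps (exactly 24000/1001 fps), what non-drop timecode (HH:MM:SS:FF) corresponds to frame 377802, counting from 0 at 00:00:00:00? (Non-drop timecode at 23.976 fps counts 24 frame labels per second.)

377802 ÷ 24 = 15741 full seconds, remainder 18 frames.
15741 s = 4 h 22 min 21 s.
Timecode: 04:22:21:18.

04:22:21:18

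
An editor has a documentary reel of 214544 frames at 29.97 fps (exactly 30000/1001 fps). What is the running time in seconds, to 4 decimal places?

7158.6181 seconds

Running time = 214544 × 1001/30000 = 13422409/1875 s ≈ 7158.6181 s.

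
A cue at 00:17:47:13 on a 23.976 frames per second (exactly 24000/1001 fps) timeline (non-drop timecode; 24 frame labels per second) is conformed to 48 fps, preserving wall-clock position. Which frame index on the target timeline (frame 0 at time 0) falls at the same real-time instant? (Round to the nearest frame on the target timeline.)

frame 51293

Source frame index: (0×3600 + 17×60 + 47) × 24 + 13 = 25621.
Real time: 25621 / (24000/1001) = 25646621/24000 s.
Target frame: (25646621/24000) × (48) = 25646621/500 ≈ 51293.242 → 51293.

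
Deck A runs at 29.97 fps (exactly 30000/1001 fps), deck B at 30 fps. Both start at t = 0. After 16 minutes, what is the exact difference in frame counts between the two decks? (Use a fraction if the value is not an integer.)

28800/1001 frames

16 min = 960 s.
A emits 30000/1001 × 960 = 28800000/1001 frames; B emits 30 × 960 = 28800.
Difference = 28800/1001 frames (≈ 28.7712); B is ahead of A.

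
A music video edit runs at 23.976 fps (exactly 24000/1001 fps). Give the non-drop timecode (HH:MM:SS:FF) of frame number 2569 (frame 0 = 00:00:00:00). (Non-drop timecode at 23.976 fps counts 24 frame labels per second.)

00:01:47:01

2569 ÷ 24 = 107 full seconds, remainder 1 frame.
107 s = 0 h 1 min 47 s.
Timecode: 00:01:47:01.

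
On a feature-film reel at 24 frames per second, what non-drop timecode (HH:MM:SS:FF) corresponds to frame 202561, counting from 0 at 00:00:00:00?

202561 ÷ 24 = 8440 full seconds, remainder 1 frame.
8440 s = 2 h 20 min 40 s.
Timecode: 02:20:40:01.

02:20:40:01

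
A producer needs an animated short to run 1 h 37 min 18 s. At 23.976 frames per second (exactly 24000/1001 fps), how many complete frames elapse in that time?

139972 frames

1 h 37 min 18 s = 5838 s.
Frames = 5838 × 24000/1001 = 20016000/143 ≈ 139972.0280.
Complete frames: 139972.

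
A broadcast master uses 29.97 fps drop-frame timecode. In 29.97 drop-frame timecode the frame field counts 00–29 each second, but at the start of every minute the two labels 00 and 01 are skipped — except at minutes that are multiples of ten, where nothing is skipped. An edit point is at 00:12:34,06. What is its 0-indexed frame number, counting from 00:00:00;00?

Complete 10-minute blocks: 1, each 17982 frames → 17982.
Remaining 2 whole minutes in the current block: 1800 + 1 × 1798 = 3598 frames.
Within the current minute: 34 × 30 + 6 − 2 = 1024 (labels ;00/;01 skipped at this minute). Total = 17982 + 3598 + 1024 = 22604.

22604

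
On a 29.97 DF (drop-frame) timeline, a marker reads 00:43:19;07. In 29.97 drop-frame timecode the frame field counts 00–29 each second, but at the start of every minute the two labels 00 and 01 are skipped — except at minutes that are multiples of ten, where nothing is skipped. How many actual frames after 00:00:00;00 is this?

As if non-drop at 30 labels/s: (0 × 3600 + 43 × 60 + 19) × 30 + 7 = 77977.
Minute boundaries passed: 43; those not divisible by 10: 43 − 4 = 39; dropped labels = 2 × 39 = 78.
Actual frame index = 77977 − 78 = 77899.

77899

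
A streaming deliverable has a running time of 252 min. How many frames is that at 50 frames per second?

252 min = 15120 s.
Frames = 15120 × 50 = 756000.

756000 frames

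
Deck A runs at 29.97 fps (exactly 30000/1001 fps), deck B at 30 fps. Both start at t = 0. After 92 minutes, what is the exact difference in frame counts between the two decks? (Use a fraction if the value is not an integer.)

165600/1001 frames

92 min = 5520 s.
A emits 30000/1001 × 5520 = 165600000/1001 frames; B emits 30 × 5520 = 165600.
Difference = 165600/1001 frames (≈ 165.4346); B is ahead of A.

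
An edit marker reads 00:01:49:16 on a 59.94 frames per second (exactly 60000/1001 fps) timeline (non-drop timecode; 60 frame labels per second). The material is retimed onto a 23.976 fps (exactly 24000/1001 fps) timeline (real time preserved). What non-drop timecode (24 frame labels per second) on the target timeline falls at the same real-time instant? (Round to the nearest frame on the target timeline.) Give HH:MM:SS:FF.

Source frame index: (0×3600 + 1×60 + 49) × 60 + 16 = 6556.
Real time: 6556 / (60000/1001) = 1640639/15000 s.
Target frame: (1640639/15000) × (24000/1001) = 13112/5 ≈ 2622.400 → 2622.
At 24 labels/s: frame 2622 → 00:01:49:06.

00:01:49:06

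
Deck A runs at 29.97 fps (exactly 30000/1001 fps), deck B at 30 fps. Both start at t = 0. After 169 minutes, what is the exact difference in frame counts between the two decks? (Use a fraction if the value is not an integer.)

169 min = 10140 s.
A emits 30000/1001 × 10140 = 23400000/77 frames; B emits 30 × 10140 = 304200.
Difference = 23400/77 frames (≈ 303.8961); B is ahead of A.

23400/77 frames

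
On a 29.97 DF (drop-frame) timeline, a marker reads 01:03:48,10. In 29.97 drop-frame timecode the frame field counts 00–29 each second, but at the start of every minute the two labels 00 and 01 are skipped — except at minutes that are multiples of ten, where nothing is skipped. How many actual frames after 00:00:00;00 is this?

Complete 10-minute blocks: 6, each 17982 frames → 107892.
Remaining 3 whole minutes in the current block: 1800 + 2 × 1798 = 5396 frames.
Within the current minute: 48 × 30 + 10 − 2 = 1448 (labels ;00/;01 skipped at this minute). Total = 107892 + 5396 + 1448 = 114736.

114736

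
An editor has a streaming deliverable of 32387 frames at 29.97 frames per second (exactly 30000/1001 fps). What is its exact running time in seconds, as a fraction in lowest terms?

Running time = 32387 ÷ (30000/1001) = 32387 × 1001/30000 = 32419387/30000 s.

32419387/30000 seconds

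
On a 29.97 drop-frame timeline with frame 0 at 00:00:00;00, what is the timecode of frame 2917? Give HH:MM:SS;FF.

00:01:37;09

Ten DF minutes hold 17982 frames, so frame 2917 lies in block 0 (frames 0–17981) with 2917 frames into that block.
The block's first minute is 1800 frames and the rest 1798 each; 2917 frames reaches minute 1, so 0 × 18 + 1 × 2 = 2 labels have been skipped so far.
Adding those back, label number 2917 + 2 = 2919 at 30 labels/s is 97 s + 9 f = 0 h 1 min 37 s frame 9, i.e. 00:01:37;09.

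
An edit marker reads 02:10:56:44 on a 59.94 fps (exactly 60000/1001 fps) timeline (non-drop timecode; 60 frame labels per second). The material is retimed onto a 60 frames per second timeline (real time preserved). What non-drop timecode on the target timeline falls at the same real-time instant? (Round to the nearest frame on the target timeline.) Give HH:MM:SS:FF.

02:11:04:35

Source frame index: (2×3600 + 10×60 + 56) × 60 + 44 = 471404.
Real time: 471404 / (60000/1001) = 117968851/15000 s.
Target frame: (117968851/15000) × (60) = 117968851/250 ≈ 471875.404 → 471875.
At 60 labels/s: frame 471875 → 02:11:04:35.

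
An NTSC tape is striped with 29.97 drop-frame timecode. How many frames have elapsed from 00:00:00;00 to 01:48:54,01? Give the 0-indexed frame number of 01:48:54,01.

Complete 10-minute blocks: 10, each 17982 frames → 179820.
Remaining 8 whole minutes in the current block: 1800 + 7 × 1798 = 14386 frames.
Within the current minute: 54 × 30 + 1 − 2 = 1619 (labels ;00/;01 skipped at this minute). Total = 179820 + 14386 + 1619 = 195825.

195825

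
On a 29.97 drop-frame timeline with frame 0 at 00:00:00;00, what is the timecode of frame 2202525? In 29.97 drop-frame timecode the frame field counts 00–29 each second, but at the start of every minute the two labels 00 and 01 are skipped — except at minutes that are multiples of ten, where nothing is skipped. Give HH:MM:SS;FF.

20:24:50;29

Ten DF minutes hold 17982 frames, so frame 2202525 lies in block 122 (frames 2193804–2211785) with 8721 frames into that block.
The block's first minute is 1800 frames and the rest 1798 each; 8721 frames reaches minute 4, so 122 × 18 + 4 × 2 = 2204 labels have been skipped so far.
Adding those back, label number 2202525 + 2204 = 2204729 at 30 labels/s is 73490 s + 29 f = 20 h 24 min 50 s frame 29, i.e. 20:24:50;29.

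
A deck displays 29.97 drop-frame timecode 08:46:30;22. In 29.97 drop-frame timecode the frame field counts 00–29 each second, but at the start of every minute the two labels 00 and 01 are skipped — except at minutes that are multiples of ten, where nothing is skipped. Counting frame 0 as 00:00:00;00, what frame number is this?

946774

As if non-drop at 30 labels/s: (8 × 3600 + 46 × 60 + 30) × 30 + 22 = 947722.
Minute boundaries passed: 526; those not divisible by 10: 526 − 52 = 474; dropped labels = 2 × 474 = 948.
Actual frame index = 947722 − 948 = 946774.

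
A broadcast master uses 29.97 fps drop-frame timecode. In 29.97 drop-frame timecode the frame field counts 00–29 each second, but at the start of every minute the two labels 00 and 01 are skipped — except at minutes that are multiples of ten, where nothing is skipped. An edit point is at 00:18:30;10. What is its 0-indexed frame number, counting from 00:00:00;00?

Complete 10-minute blocks: 1, each 17982 frames → 17982.
Remaining 8 whole minutes in the current block: 1800 + 7 × 1798 = 14386 frames.
Within the current minute: 30 × 30 + 10 − 2 = 908 (labels ;00/;01 skipped at this minute). Total = 17982 + 14386 + 908 = 33276.

33276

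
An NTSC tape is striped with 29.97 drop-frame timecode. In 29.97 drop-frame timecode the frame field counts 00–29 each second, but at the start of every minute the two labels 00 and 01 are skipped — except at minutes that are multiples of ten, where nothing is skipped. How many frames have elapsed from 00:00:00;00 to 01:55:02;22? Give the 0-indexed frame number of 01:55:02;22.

206874

Complete 10-minute blocks: 11, each 17982 frames → 197802.
Remaining 5 whole minutes in the current block: 1800 + 4 × 1798 = 8992 frames.
Within the current minute: 2 × 30 + 22 − 2 = 80 (labels ;00/;01 skipped at this minute). Total = 197802 + 8992 + 80 = 206874.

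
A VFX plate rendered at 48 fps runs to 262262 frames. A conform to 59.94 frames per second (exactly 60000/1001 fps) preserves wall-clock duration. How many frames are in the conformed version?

Target frames = source frames × (target rate / source rate) = 262262 × (60000/1001)/(48) = 262262 × 1250/1001 = 327500.

327500 frames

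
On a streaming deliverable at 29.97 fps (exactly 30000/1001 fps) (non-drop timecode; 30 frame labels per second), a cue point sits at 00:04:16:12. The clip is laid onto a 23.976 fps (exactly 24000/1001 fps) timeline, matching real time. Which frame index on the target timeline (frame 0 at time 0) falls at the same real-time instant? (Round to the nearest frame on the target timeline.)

frame 6154

Source frame index: (0×3600 + 4×60 + 16) × 30 + 12 = 7692.
Real time: 7692 / (30000/1001) = 641641/2500 s.
Target frame: (641641/2500) × (24000/1001) = 30768/5 ≈ 6153.600 → 6154.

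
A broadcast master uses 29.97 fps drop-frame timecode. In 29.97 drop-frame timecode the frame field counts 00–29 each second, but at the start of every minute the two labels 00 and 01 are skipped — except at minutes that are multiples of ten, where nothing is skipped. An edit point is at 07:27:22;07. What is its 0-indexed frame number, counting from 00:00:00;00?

Complete 10-minute blocks: 44, each 17982 frames → 791208.
Remaining 7 whole minutes in the current block: 1800 + 6 × 1798 = 12588 frames.
Within the current minute: 22 × 30 + 7 − 2 = 665 (labels ;00/;01 skipped at this minute). Total = 791208 + 12588 + 665 = 804461.

804461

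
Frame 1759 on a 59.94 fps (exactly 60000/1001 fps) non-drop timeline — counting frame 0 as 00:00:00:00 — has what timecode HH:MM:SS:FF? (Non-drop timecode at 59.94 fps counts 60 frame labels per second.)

1759 ÷ 60 = 29 full seconds, remainder 19 frames.
29 s = 0 h 0 min 29 s.
Timecode: 00:00:29:19.

00:00:29:19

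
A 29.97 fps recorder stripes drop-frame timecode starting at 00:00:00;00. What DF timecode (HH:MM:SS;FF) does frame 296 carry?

Each 10-minute DF block holds 10 × 60 × 30 − 9 × 2 = 17982 frames. 296 ÷ 17982 → 0 full blocks, remainder 296.
Within the partial block the first minute is 1800 frames and each further minute 1798, so 0 further minute boundaries passed. Total skipped labels = 18 × 0 + 2 × 0 = 0.
Non-drop label index = 296 + 0 = 296; at 30 labels/s that is 00:00:09:26, i.e. DF 00:00:09;26.

00:00:09;26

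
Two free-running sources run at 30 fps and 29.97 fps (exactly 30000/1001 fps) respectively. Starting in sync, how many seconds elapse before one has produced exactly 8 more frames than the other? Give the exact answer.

The gap grows by |30000/1001 − 30| = 30/1001 frames per second.
Time for a 8-frame gap: 8 ÷ (30/1001) = 4004/15 s.

4004/15 seconds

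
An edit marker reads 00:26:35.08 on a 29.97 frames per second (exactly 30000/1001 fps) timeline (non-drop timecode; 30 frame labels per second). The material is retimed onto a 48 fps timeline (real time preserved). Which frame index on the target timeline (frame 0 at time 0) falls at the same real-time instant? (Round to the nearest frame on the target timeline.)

frame 76649

Source frame index: (0×3600 + 26×60 + 35) × 30 + 8 = 47858.
Real time: 47858 / (30000/1001) = 23952929/15000 s.
Target frame: (23952929/15000) × (48) = 47905858/625 ≈ 76649.373 → 76649.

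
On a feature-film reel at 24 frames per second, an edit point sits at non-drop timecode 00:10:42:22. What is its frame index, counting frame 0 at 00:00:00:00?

Total seconds to the label: (0 × 3600 + 10 × 60 + 42) = 642.
Frame index = 642 × 24 + 22 = 15430.

frame 15430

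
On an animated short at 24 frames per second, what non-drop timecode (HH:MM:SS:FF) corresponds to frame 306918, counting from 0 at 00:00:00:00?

306918 ÷ 24 = 12788 full seconds, remainder 6 frames.
12788 s = 3 h 33 min 8 s.
Timecode: 03:33:08:06.

03:33:08:06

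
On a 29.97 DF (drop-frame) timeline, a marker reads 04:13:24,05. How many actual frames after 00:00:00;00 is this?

455669

Complete 10-minute blocks: 25, each 17982 frames → 449550.
Remaining 3 whole minutes in the current block: 1800 + 2 × 1798 = 5396 frames.
Within the current minute: 24 × 30 + 5 − 2 = 723 (labels ;00/;01 skipped at this minute). Total = 449550 + 5396 + 723 = 455669.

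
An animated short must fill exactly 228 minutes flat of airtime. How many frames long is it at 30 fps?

228 min = 13680 s.
Frames = 13680 × 30 = 410400.

410400 frames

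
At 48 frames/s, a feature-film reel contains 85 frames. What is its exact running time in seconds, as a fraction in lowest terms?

85/48 seconds

Running time = 85 ÷ (48) = 85 × 1/48 = 85/48 s.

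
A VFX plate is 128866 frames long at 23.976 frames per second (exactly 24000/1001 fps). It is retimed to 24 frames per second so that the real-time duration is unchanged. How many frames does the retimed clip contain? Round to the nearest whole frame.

Frames at target rate = 128866 × (24) / (24000/1001) = 64497433/500 ≈ 128994.866.
Nearest whole frame: 128995.

128995 frames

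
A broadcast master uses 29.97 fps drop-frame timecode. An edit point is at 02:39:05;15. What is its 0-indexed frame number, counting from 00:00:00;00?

As if non-drop at 30 labels/s: (2 × 3600 + 39 × 60 + 5) × 30 + 15 = 286365.
Minute boundaries passed: 159; those not divisible by 10: 159 − 15 = 144; dropped labels = 2 × 144 = 288.
Actual frame index = 286365 − 288 = 286077.

286077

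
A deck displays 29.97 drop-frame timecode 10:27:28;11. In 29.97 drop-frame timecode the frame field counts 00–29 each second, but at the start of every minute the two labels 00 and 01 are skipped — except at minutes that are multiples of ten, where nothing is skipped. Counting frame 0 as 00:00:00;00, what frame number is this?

As if non-drop at 30 labels/s: (10 × 3600 + 27 × 60 + 28) × 30 + 11 = 1129451.
Minute boundaries passed: 627; those not divisible by 10: 627 − 62 = 565; dropped labels = 2 × 565 = 1130.
Actual frame index = 1129451 − 1130 = 1128321.

1128321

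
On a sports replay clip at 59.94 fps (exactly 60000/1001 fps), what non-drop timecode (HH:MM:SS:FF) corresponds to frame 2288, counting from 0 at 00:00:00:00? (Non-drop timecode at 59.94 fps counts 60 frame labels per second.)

00:00:38:08

2288 ÷ 60 = 38 full seconds, remainder 8 frames.
38 s = 0 h 0 min 38 s.
Timecode: 00:00:38:08.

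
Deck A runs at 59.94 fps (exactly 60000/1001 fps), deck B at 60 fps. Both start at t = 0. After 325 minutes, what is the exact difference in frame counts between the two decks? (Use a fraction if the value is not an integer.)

325 min = 19500 s.
A emits 60000/1001 × 19500 = 90000000/77 frames; B emits 60 × 19500 = 1170000.
Difference = 90000/77 frames (≈ 1168.8312); B is ahead of A.

90000/77 frames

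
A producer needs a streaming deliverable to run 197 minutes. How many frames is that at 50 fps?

591000 frames

197 min = 11820 s.
Frames = 11820 × 50 = 591000.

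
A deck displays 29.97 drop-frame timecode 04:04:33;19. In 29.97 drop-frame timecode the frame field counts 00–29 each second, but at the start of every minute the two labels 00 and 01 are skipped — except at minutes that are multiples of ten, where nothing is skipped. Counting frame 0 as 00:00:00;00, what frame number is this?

Complete 10-minute blocks: 24, each 17982 frames → 431568.
Remaining 4 whole minutes in the current block: 1800 + 3 × 1798 = 7194 frames.
Within the current minute: 33 × 30 + 19 − 2 = 1007 (labels ;00/;01 skipped at this minute). Total = 431568 + 7194 + 1007 = 439769.

439769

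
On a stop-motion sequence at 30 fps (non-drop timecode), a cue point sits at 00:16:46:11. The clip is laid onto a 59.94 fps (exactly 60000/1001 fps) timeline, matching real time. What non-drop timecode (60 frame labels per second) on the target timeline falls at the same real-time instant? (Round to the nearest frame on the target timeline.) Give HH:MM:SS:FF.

00:16:45:22

Source frame index: (0×3600 + 16×60 + 46) × 30 + 11 = 30191.
Real time: 30191 / (30) = 30191/30 s.
Target frame: (30191/30) × (60000/1001) = 8626000/143 ≈ 60321.678 → 60322.
At 60 labels/s: frame 60322 → 00:16:45:22.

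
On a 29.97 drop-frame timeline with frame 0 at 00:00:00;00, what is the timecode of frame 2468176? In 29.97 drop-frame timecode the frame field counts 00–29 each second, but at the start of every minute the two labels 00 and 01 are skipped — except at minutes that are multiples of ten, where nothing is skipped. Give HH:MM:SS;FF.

22:52:34;26

Each 10-minute DF block holds 10 × 60 × 30 − 9 × 2 = 17982 frames. 2468176 ÷ 17982 → 137 full blocks, remainder 4642.
Within the partial block the first minute is 1800 frames and each further minute 1798, so 2 further minute boundaries passed. Total skipped labels = 18 × 137 + 2 × 2 = 2470.
Non-drop label index = 2468176 + 2470 = 2470646; at 30 labels/s that is 22:52:34:26, i.e. DF 22:52:34;26.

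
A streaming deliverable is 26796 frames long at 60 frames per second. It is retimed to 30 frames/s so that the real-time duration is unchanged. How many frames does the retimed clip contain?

13398 frames

Target frames = source frames × (target rate / source rate) = 26796 × (30)/(60) = 26796 × 1/2 = 13398.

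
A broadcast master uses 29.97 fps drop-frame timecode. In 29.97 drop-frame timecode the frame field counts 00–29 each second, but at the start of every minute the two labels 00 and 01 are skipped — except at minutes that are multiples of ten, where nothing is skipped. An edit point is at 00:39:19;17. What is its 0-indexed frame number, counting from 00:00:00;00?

Complete 10-minute blocks: 3, each 17982 frames → 53946.
Remaining 9 whole minutes in the current block: 1800 + 8 × 1798 = 16184 frames.
Within the current minute: 19 × 30 + 17 − 2 = 585 (labels ;00/;01 skipped at this minute). Total = 53946 + 16184 + 585 = 70715.

70715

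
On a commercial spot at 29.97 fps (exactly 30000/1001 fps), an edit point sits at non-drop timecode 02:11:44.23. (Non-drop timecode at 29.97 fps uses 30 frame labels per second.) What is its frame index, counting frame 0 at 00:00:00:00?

frame 237143

Total seconds to the label: (2 × 3600 + 11 × 60 + 44) = 7904.
Frame index = 7904 × 30 + 23 = 237143.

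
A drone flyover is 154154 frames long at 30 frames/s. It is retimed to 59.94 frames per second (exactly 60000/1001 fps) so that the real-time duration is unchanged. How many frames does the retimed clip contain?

308000 frames

Target frames = source frames × (target rate / source rate) = 154154 × (60000/1001)/(30) = 154154 × 2000/1001 = 308000.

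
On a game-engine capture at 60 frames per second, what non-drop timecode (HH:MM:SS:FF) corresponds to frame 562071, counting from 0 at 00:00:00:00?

562071 ÷ 60 = 9367 full seconds, remainder 51 frames.
9367 s = 2 h 36 min 7 s.
Timecode: 02:36:07:51.

02:36:07:51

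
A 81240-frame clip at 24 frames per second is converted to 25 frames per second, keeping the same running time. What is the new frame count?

Target frames = source frames × (target rate / source rate) = 81240 × (25)/(24) = 81240 × 25/24 = 84625.

84625 frames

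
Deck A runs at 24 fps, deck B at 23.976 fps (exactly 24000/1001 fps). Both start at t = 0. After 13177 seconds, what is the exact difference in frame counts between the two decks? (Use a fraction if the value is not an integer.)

A emits 24 × 13177 = 316248 frames; B emits 24000/1001 × 13177 = 316248000/1001.
Difference = 316248/1001 frames (≈ 315.9321); B is behind A.

316248/1001 frames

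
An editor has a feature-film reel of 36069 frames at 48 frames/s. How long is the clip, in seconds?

Running time = 36069 / (48) = 751.4375 s.

751.4375 seconds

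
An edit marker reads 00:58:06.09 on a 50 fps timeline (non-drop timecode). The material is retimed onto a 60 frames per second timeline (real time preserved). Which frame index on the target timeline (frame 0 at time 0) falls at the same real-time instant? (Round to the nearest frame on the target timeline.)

frame 209171

Source frame index: (0×3600 + 58×60 + 6) × 50 + 9 = 174309.
Real time: 174309 / (50) = 174309/50 s.
Target frame: (174309/50) × (60) = 1045854/5 ≈ 209170.800 → 209171.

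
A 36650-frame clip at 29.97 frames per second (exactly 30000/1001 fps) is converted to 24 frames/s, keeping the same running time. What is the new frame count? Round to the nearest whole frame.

Frames at target rate = 36650 × (24) / (30000/1001) = 733733/25 ≈ 29349.320.
Nearest whole frame: 29349.

29349 frames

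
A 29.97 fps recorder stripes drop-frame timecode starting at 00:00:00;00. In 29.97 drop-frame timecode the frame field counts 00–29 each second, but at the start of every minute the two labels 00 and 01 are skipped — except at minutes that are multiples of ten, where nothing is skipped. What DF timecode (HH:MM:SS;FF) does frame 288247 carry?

Each 10-minute DF block holds 10 × 60 × 30 − 9 × 2 = 17982 frames. 288247 ÷ 17982 → 16 full blocks, remainder 535.
Within the partial block the first minute is 1800 frames and each further minute 1798, so 0 further minute boundaries passed. Total skipped labels = 18 × 16 + 2 × 0 = 288.
Non-drop label index = 288247 + 288 = 288535; at 30 labels/s that is 02:40:17:25, i.e. DF 02:40:17;25.

02:40:17;25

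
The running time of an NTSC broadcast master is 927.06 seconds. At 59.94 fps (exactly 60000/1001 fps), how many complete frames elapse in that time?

Frames = 927.06 × 60000/1001 = 55623600/1001 ≈ 55568.0320.
Complete frames: 55568.

55568 frames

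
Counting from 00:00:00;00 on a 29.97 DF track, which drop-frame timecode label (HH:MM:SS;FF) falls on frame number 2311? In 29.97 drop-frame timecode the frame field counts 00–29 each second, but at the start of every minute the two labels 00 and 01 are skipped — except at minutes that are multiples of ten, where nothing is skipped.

Ten DF minutes hold 17982 frames, so frame 2311 lies in block 0 (frames 0–17981) with 2311 frames into that block.
The block's first minute is 1800 frames and the rest 1798 each; 2311 frames reaches minute 1, so 0 × 18 + 1 × 2 = 2 labels have been skipped so far.
Adding those back, label number 2311 + 2 = 2313 at 30 labels/s is 77 s + 3 f = 0 h 1 min 17 s frame 3, i.e. 00:01:17;03.

00:01:17;03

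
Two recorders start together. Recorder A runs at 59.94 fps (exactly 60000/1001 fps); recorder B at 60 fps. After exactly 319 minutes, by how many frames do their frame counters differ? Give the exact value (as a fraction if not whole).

104400/91 frames

319 min = 19140 s.
A emits 60000/1001 × 19140 = 104400000/91 frames; B emits 60 × 19140 = 1148400.
Difference = 104400/91 frames (≈ 1147.2527); B is ahead of A.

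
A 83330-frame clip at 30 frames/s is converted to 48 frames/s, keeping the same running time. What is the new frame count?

133328 frames

Target frames = source frames × (target rate / source rate) = 83330 × (48)/(30) = 83330 × 8/5 = 133328.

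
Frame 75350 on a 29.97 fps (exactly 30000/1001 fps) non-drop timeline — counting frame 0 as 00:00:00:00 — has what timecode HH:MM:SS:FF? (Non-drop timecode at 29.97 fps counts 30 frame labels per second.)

00:41:51:20

75350 ÷ 30 = 2511 full seconds, remainder 20 frames.
2511 s = 0 h 41 min 51 s.
Timecode: 00:41:51:20.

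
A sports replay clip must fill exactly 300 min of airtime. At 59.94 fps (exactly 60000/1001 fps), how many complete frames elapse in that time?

1078921 frames

300 min = 18000 s.
Frames = 18000 × 60000/1001 = 1080000000/1001 ≈ 1078921.0789.
Complete frames: 1078921.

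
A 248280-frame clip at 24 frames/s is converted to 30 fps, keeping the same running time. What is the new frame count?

Target frames = source frames × (target rate / source rate) = 248280 × (30)/(24) = 248280 × 5/4 = 310350.

310350 frames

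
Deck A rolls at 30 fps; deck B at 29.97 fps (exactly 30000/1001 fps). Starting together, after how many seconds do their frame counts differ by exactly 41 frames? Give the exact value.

The gap grows by |30000/1001 − 30| = 30/1001 frames per second.
Time for a 41-frame gap: 41 ÷ (30/1001) = 41041/30 s.

41041/30 seconds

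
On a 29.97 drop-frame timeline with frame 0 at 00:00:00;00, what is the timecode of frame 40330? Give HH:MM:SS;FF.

Ten DF minutes hold 17982 frames, so frame 40330 lies in block 2 (frames 35964–53945) with 4366 frames into that block.
The block's first minute is 1800 frames and the rest 1798 each; 4366 frames reaches minute 2, so 2 × 18 + 2 × 2 = 40 labels have been skipped so far.
Adding those back, label number 40330 + 40 = 40370 at 30 labels/s is 1345 s + 20 f = 0 h 22 min 25 s frame 20, i.e. 00:22:25;20.

00:22:25;20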